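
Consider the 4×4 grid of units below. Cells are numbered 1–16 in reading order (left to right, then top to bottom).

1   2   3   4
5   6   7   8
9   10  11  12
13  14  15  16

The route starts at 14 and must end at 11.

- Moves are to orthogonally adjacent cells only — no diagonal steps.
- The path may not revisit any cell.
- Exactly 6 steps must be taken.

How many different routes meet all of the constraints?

7

Need simple routes of exactly 6 moves from 14 to 11 (Manhattan distance 2, so 2 moves are spent on a detour and 2 undoing it).
Enumerating: 14 10 6 2 3 7 11 | 14 10 6 7 8 12 11 | 14 10 9 5 6 7 11 | 14 13 9 5 6 10 11 | 14 13 9 5 6 7 11 | 14 13 9 10 6 7 11 | 14 15 16 12 8 7 11.
That gives 7 routes.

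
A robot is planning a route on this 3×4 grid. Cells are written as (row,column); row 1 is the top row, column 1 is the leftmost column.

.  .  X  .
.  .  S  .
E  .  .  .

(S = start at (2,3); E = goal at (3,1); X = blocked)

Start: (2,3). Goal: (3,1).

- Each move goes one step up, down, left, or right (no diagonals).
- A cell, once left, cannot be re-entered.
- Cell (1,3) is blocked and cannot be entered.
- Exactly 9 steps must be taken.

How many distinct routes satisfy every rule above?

Need simple routes of exactly 9 moves from (2,3) to (3,1) (Manhattan distance 3, so 3 moves are spent on a detour and 3 undoing it).
Enumerating: (2,3) (2,4) (3,4) (3,3) (3,2) (2,2) (1,2) (1,1) (2,1) (3,1).
That gives 1 route.

1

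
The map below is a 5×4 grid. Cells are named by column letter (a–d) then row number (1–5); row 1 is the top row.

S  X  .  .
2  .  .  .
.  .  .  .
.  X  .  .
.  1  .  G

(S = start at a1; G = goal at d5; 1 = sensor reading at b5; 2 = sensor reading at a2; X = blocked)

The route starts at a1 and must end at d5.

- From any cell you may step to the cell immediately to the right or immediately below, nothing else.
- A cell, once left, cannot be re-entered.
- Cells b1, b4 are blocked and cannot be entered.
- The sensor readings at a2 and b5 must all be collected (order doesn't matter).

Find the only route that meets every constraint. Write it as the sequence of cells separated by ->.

Moves only go right or down, so the column and row indices never decrease.
Route from a1: 4× down (reaching a5), 3× right (reaching d5) — 7 moves in all.
Check: all required cells visited.

a1 -> a2 -> a3 -> a4 -> a5 -> b5 -> c5 -> d5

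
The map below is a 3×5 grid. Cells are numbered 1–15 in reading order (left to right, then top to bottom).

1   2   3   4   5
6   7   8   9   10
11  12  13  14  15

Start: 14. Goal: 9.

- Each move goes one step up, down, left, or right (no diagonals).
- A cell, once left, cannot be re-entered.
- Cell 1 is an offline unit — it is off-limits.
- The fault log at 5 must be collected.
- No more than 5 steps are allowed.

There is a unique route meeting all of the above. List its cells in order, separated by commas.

The 5-move cap with required stops at 5 leaves no slack for detours.
Route from 14: right to 15, 2× up (reaching 5), left to 4, down to 9 — 5 moves in all.
Check: all required cells visited; 5 ≤ 5 moves.

14, 15, 10, 5, 4, 9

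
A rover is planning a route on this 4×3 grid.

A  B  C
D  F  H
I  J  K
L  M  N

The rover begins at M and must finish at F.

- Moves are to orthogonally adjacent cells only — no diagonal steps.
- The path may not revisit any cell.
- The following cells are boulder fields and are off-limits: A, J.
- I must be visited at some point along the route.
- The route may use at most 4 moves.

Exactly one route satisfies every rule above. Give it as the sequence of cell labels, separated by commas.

M, L, I, D, F

Any route must reach I and still end at F within 4 moves, so the order of the required stops is forced.
Route from M: left to L, 2× up (reaching D), right to F — 4 moves in all.
Check: all required cells visited; 4 ≤ 4 moves.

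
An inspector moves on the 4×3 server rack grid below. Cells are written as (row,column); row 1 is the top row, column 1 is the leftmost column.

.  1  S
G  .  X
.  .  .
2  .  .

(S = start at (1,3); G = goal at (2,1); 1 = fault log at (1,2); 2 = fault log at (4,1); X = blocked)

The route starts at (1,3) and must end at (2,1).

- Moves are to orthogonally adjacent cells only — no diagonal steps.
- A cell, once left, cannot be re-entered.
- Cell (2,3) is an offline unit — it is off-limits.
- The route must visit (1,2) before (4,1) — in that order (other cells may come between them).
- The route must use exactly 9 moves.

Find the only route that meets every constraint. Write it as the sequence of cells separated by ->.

(1,3) -> (1,2) -> (2,2) -> (3,2) -> (3,3) -> (4,3) -> (4,2) -> (4,1) -> (3,1) -> (2,1)

The waypoints must appear in the order (1,2), (4,1), with no cell reused.
Route from (1,3): left to (1,2), 2× down (reaching (3,2)), right to (3,3), down to (4,3), 2× left (reaching (4,1)), 2× up (reaching (2,1)) — 9 moves in all.
Check: order respected (1 at step 1, 2 at step 7); 9 moves as required.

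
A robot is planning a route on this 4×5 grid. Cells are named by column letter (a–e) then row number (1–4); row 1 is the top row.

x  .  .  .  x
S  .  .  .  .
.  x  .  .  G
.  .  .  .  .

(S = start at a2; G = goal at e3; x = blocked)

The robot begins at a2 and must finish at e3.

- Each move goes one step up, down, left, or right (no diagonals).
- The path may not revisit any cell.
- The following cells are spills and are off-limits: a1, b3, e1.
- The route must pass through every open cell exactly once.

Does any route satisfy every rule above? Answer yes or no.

Colour the cells like a checkerboard: each orthogonal step flips colour, so a Hamiltonian route alternates colours. Here there are 8 cells of one colour and 9 of the other, with start on the opposite colour to the goal — the counts and endpoints can't be arranged into an alternating sequence of length 17, so no Hamiltonian route exists.

no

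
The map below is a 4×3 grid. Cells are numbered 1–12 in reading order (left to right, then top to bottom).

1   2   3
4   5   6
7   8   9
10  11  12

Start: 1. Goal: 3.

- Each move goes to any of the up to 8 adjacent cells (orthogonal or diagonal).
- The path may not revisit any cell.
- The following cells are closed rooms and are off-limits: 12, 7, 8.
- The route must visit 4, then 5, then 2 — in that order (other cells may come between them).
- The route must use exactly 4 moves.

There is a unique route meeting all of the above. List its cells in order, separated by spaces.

The waypoints must appear in the order 4, 5, 2, with no cell reused.
Route from 1: down to 4, right to 5, up to 2, right to 3 — 4 moves in all.
Check: order respected (4 at step 1, 5 at step 2, 2 at step 3); 4 moves as required.

1 4 5 2 3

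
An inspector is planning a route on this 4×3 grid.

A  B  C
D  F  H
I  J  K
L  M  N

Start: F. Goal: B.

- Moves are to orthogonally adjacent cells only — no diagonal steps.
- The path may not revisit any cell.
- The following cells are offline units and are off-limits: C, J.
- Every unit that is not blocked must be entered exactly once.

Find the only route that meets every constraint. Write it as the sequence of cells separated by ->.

Need to visit all 10 open cells exactly once, starting at F and ending at B.
Cell I has only two open neighbours (D and L), so the path must pass straight through it: one of those is the cell it's entered from and the other is where it exits.
Route from F: right to H, 2× down (reaching N), 2× left (reaching L), 3× up (reaching A), right to B — 9 moves in all.
Check: all 10 open cells covered.

F -> H -> K -> N -> M -> L -> I -> D -> A -> B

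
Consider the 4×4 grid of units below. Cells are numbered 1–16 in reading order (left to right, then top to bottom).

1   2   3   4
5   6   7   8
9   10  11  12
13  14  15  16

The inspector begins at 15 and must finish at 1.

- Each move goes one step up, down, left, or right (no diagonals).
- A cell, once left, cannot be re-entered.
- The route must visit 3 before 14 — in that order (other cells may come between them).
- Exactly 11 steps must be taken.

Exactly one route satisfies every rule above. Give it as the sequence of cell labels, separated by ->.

The waypoints must appear in the order 3, 14, with no cell reused.
Route from 15: 3× up (reaching 3), left to 2, 3× down (reaching 14), left to 13, 3× up (reaching 1) — 11 moves in all.
Check: order respected (3 at step 3, 14 at step 7); 11 moves as required.

15 -> 11 -> 7 -> 3 -> 2 -> 6 -> 10 -> 14 -> 13 -> 9 -> 5 -> 1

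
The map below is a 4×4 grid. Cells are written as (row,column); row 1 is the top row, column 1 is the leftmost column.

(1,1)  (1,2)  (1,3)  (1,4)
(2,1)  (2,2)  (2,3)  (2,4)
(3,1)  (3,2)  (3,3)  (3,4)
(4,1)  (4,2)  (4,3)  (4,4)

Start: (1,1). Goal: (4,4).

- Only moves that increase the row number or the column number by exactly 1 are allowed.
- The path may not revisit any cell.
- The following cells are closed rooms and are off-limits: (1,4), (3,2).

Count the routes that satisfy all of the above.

10

A right/down-only route from (1,1) to (4,4) makes exactly 3 down-moves and 3 right-moves in some order.
With no other constraints that would be C(6,3) = 20 routes.
Subtract routes through each blocked cell (inclusion–exclusion for overlaps): − through (1,4): 1 − through (3,2): 9 → 10.
That gives 10 routes.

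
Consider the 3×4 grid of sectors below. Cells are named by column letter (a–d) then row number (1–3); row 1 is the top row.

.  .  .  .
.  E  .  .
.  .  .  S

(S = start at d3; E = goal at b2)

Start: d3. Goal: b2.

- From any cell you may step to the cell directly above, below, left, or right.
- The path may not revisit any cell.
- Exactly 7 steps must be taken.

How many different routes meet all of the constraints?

7

Need simple routes of exactly 7 moves from d3 to b2 (Manhattan distance 3, so 2 moves are spent on a detour and 2 undoing it).
Enumerating: d3 d2 d1 c1 c2 c3 b3 b2 | d3 d2 d1 c1 b1 a1 a2 b2 | d3 d2 c2 c1 b1 a1 a2 b2 | d3 d2 c2 c3 b3 a3 a2 b2 | d3 c3 c2 c1 b1 a1 a2 b2 | d3 c3 c2 d2 d1 c1 b1 b2 | d3 c3 b3 a3 a2 a1 b1 b2.
That gives 7 routes.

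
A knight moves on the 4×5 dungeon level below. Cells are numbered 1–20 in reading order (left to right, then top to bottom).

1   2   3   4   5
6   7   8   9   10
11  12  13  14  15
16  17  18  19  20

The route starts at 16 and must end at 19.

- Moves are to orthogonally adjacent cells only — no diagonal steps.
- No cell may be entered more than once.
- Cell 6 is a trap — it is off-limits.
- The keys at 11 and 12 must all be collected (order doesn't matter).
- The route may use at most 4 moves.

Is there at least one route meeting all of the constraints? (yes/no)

no

Even ignoring the no-revisit rule, getting from 16 to 19, taking the cheapest ordering 16 → 11 → 12 → 19 needs at least 1 + 1 + 3 = 5 moves (Manhattan distance per leg), which exceeds the 4-move limit.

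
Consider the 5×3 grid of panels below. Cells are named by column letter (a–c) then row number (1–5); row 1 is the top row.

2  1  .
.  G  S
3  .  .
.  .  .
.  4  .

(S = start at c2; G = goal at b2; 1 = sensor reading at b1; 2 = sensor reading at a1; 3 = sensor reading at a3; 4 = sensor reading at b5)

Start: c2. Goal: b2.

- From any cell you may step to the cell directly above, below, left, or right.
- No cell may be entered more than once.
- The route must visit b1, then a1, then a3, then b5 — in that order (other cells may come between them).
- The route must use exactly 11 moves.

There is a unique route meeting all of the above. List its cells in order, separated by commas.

c2, c1, b1, a1, a2, a3, a4, a5, b5, b4, b3, b2

The waypoints must appear in the order b1, a1, a3, b5, with no cell reused.
Route from c2: up 1 to c1, left 2 to a1, down 4 to a5, right 1 to b5, up 3 to b2 — 11 moves in all.
Check: order respected (1 at step 2, 2 at step 3, 3 at step 5, 4 at step 8); 11 moves as required.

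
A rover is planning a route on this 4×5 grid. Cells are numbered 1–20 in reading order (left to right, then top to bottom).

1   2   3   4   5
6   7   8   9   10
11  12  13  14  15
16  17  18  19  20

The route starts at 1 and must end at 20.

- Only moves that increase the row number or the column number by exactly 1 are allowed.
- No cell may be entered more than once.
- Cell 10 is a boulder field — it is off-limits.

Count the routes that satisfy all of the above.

A right/down-only route from 1 to 20 makes exactly 3 down-moves and 4 right-moves in some order.
With no other constraints that would be C(7,3) = 35 routes.
Subtract routes through each blocked cell (inclusion–exclusion for overlaps): − through 10: 5 → 30.
That gives 30 routes.

30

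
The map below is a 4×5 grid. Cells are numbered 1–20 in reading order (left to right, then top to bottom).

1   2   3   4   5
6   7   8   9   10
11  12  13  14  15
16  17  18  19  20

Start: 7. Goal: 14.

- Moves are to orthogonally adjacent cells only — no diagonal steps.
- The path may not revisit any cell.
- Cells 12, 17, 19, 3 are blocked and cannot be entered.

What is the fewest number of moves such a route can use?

3

The Manhattan distance from 7 to 14 is |2−3| + |2−4| = 3, so at least 3 moves are needed.
A route of 3 moves achieves this: 7 → 8 → 13 → 14.
Since 3 matches the lower bound, it is optimal.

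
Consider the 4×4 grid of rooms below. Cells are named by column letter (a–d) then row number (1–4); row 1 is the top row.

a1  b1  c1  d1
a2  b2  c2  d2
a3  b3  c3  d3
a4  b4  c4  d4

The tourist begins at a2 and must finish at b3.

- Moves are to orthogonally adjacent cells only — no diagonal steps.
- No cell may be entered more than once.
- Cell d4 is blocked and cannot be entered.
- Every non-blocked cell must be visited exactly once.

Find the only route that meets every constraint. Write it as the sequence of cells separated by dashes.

Need to visit all 15 open cells exactly once, starting at a2 and ending at b3.
Route from a2: up to a1, right to b1, down to b2, right to c2, up to c1, right to d1, 2× down (reaching d3), left to c3, down to c4, 2× left (reaching a4), up to a3, right to b3 — 14 moves in all.
Check: all 15 open cells covered.

a2 - a1 - b1 - b2 - c2 - c1 - d1 - d2 - d3 - c3 - c4 - b4 - a4 - a3 - b3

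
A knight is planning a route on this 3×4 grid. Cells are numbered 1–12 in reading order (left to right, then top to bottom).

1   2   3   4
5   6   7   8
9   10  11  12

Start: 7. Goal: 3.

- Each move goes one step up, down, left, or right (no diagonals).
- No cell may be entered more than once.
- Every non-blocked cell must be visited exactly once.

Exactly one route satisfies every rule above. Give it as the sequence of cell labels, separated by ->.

7 -> 6 -> 2 -> 1 -> 5 -> 9 -> 10 -> 11 -> 12 -> 8 -> 4 -> 3

Need to visit all 12 open cells exactly once, starting at 7 and ending at 3.
Cell 1 has only two open neighbours (5 and 2), so the path must pass straight through it: one of those is the cell it's entered from and the other is where it exits.
Route from 7: left to 6, up to 2, left to 1, 2× down (reaching 9), 3× right (reaching 12), 2× up (reaching 4), left to 3 — 11 moves in all.
Check: all 12 open cells covered.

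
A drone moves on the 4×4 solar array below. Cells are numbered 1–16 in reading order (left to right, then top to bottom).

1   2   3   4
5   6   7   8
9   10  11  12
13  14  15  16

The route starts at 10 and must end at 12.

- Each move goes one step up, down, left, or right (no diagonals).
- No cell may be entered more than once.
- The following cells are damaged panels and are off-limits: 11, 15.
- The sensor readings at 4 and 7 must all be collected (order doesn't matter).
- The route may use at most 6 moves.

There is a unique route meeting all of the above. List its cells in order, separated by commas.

The budget equals the shortest possible length, so every move has to be on a shortest route through the required cells.
Route from 10: up to 6, right to 7, up to 3, right to 4, 2× down (reaching 12) — 6 moves in all.
Check: all required cells visited; 6 ≤ 6 moves.

10, 6, 7, 3, 4, 8, 12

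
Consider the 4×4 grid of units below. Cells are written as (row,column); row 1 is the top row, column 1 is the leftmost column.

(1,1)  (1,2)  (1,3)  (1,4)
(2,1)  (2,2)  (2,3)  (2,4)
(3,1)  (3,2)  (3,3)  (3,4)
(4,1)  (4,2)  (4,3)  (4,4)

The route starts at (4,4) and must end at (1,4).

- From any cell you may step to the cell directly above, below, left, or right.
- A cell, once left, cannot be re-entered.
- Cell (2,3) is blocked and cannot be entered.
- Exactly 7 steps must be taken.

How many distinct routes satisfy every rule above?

Need simple routes of exactly 7 moves from (4,4) to (1,4) (Manhattan distance 3, so 2 moves are spent on a detour and 2 undoing it).
Enumerating: (4,4) (3,4) (3,3) (3,2) (2,2) (1,2) (1,3) (1,4) | (4,4) (4,3) (3,3) (3,2) (2,2) (1,2) (1,3) (1,4) | (4,4) (4,3) (4,2) (3,2) (2,2) (1,2) (1,3) (1,4) | (4,4) (4,3) (4,2) (3,2) (3,3) (3,4) (2,4) (1,4).
That gives 4 routes.

4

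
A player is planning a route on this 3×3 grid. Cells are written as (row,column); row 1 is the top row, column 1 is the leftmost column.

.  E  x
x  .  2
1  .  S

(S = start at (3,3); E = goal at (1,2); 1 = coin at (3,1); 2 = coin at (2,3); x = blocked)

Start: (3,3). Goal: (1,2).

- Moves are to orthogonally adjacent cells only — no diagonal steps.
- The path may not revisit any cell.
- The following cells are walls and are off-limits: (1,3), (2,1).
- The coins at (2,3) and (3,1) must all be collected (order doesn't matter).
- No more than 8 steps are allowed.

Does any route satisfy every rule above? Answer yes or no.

(3,1) must be visited but has only one open neighbour ((3,2)), and it is neither the start nor the goal — the route would have to enter and leave through (3,2), re-entering it.

no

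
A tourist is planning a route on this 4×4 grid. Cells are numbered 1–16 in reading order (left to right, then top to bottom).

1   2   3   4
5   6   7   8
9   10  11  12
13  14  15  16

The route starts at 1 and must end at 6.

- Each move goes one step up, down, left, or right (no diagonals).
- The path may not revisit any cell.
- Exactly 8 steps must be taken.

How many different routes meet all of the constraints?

12

Need simple routes of exactly 8 moves from 1 to 6 (Manhattan distance 2, so 3 moves are spent on a detour and 3 undoing it).
Branch systematically from the start, pruning whenever the remaining move budget drops below the Manhattan distance to 6 or differs from it in parity. Grouping the completions by first move — via 5: 6; via 2: 6 — and summing: 6 + 6 = 12.
That gives 12 routes.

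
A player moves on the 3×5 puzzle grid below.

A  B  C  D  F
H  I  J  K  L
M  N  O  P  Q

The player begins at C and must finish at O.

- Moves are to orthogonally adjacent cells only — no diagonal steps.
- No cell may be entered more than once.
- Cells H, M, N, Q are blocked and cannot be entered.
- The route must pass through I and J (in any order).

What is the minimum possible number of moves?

4

Any route passes through I and J in some order between C and O. Summing Manhattan distances along each leg and taking the cheapest ordering (C → J → I → O) gives a lower bound of 1 + 1 + 2 = 4 moves.
A route of 4 moves achieves this: C → B → I → J → O.
Since 4 matches the lower bound, it is optimal.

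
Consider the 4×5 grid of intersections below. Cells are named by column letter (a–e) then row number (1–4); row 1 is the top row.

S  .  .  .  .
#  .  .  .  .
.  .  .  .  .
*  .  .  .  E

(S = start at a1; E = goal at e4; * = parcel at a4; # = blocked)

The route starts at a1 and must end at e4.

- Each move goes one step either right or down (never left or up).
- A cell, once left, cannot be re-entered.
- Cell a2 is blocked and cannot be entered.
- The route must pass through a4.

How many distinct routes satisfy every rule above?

0

A right/down-only route from a1 to e4 makes exactly 3 down-moves and 4 right-moves in some order.
With no other constraints that would be C(7,3) = 35 routes.
Split at a4 and multiply the segment counts (each segment already excludes blocked cells): a1→a4: 0; a4→e4: 1; product = 0.
No route satisfies every constraint, so the count is 0.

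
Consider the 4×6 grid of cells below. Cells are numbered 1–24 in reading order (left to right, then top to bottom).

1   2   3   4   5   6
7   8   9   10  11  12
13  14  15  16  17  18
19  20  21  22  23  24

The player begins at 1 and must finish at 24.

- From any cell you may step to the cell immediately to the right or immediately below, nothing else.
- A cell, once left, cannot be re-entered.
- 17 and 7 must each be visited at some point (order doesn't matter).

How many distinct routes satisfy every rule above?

10

A right/down-only route from 1 to 24 makes exactly 3 down-moves and 5 right-moves in some order.
With no other constraints that would be C(8,3) = 56 routes.
A monotone route can only reach the required cells in the order 7, 17, so split there and multiply the segment counts: 1→7: 1; 7→17: 5; 17→24: 2; product = 10.
That gives 10 routes.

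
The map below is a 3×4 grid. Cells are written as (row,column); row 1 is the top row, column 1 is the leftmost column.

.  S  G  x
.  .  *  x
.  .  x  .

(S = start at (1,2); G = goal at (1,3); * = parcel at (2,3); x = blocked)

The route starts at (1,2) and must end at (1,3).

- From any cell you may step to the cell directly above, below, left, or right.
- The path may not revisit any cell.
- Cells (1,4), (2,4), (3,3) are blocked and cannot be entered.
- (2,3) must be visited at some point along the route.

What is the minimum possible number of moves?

3

Any route passes through (2,3) somewhere between (1,2) and (1,3). Summing Manhattan distances along the two legs ((1,2) → (2,3) → (1,3)) gives a lower bound of 2 + 1 = 3 moves.
A route of 3 moves achieves this: (1,2) → (2,2) → (2,3) → (1,3).
Since 3 matches the lower bound, it is optimal.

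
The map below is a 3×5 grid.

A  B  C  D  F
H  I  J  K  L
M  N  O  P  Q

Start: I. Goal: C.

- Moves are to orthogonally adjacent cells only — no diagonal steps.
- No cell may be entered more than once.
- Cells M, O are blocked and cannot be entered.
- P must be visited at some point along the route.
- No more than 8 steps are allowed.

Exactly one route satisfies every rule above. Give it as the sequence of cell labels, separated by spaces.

The budget equals the shortest possible length, so every move has to be on a shortest route through the required cells.
Route from I: 2× right (reaching K), down to P, right to Q, 2× up (reaching F), 2× left (reaching C) — 8 moves in all.
Check: all required cells visited; 8 ≤ 8 moves.

I J K P Q L F D C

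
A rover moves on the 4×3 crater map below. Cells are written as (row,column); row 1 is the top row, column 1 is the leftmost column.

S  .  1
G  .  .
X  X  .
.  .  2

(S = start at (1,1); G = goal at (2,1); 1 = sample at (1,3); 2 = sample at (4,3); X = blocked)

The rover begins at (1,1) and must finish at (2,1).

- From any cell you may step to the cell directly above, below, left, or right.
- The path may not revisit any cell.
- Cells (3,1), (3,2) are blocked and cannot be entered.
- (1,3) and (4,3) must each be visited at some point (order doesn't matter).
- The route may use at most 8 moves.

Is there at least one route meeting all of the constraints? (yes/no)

no

Even ignoring the no-revisit rule, getting from (1,1) to (2,1), taking the cheapest ordering (1,1) → (1,3) → (4,3) → (2,1) needs at least 2 + 3 + 4 = 9 moves (Manhattan distance per leg), which exceeds the 8-move limit.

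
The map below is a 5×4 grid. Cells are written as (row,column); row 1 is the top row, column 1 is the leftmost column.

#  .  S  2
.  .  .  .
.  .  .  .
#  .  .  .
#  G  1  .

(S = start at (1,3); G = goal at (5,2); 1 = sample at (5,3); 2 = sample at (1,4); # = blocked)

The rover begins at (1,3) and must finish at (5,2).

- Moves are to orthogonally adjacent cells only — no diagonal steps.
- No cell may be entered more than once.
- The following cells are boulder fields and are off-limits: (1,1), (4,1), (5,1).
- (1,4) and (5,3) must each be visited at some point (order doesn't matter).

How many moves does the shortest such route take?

Any route passes through (1,4) and (5,3) in some order between (1,3) and (5,2). Summing Manhattan distances along each leg and taking the cheapest ordering ((1,3) → (1,4) → (5,3) → (5,2)) gives a lower bound of 1 + 5 + 1 = 7 moves.
A route of 7 moves achieves this: (1,3) → (1,4) → (2,4) → (3,4) → (4,4) → (5,4) → (5,3) → (5,2).
Since 7 matches the lower bound, it is optimal.

7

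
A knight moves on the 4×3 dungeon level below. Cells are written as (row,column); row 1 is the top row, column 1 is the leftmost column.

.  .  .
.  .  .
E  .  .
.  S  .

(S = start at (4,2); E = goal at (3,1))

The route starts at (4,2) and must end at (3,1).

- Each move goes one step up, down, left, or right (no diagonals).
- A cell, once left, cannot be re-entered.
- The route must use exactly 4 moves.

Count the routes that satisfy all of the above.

2

Need simple routes of exactly 4 moves from (4,2) to (3,1) (Manhattan distance 2, so 1 moves are spent on a detour and 1 undoing it).
Enumerating: (4,2) (3,2) (2,2) (2,1) (3,1) | (4,2) (4,3) (3,3) (3,2) (3,1).
That gives 2 routes.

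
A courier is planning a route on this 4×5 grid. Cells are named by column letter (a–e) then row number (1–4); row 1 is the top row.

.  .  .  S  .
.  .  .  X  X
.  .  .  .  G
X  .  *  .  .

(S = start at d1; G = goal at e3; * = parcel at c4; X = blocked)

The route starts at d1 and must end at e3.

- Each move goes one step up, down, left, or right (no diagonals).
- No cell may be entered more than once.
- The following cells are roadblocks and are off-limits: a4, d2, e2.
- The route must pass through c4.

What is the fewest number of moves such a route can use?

Any route passes through c4 somewhere between d1 and e3. Summing Manhattan distances along the two legs (d1 → c4 → e3) gives a lower bound of 4 + 3 = 7 moves.
A route of 7 moves achieves this: d1 → c1 → c2 → c3 → c4 → d4 → d3 → e3.
Since 7 matches the lower bound, it is optimal.

7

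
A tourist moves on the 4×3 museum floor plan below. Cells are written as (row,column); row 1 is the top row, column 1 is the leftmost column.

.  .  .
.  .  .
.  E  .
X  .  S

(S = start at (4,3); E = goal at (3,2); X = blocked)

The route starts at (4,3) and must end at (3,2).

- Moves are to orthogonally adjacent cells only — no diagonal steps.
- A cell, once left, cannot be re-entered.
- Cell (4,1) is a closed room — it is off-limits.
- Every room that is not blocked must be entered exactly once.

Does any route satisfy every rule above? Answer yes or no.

Colour the cells like a checkerboard: each orthogonal step flips colour, so a Hamiltonian route alternates colours. Here there are 6 cells of one colour and 5 of the other, with start on the same colour as the goal — the counts and endpoints can't be arranged into an alternating sequence of length 11, so no Hamiltonian route exists.

no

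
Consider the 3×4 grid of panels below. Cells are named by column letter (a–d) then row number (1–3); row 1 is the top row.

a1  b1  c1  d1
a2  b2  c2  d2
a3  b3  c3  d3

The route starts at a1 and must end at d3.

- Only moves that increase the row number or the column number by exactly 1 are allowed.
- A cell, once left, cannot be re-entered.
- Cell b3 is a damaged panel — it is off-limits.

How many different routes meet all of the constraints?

A right/down-only route from a1 to d3 makes exactly 2 down-moves and 3 right-moves in some order.
With no other constraints that would be C(5,2) = 10 routes.
Subtract routes through each blocked cell (inclusion–exclusion for overlaps): − through b3: 3 → 7.
That gives 7 routes.

7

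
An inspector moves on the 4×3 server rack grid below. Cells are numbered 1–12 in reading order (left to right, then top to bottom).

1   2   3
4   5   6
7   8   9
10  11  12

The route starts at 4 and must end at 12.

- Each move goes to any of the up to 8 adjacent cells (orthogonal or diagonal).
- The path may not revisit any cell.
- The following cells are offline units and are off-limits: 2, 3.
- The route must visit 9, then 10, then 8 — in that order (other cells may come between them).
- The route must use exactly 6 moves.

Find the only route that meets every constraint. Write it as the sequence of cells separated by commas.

The waypoints must appear in the order 9, 10, 8, with no cell reused.
Route from 4: right 1 to 5, down-right 1 to 9, down-left 1 to 11, left 1 to 10, up-right 1 to 8, down-right 1 to 12 — 6 moves in all.
Check: order respected (9 at step 2, 10 at step 4, 8 at step 5); 6 moves as required.

4, 5, 9, 11, 10, 8, 12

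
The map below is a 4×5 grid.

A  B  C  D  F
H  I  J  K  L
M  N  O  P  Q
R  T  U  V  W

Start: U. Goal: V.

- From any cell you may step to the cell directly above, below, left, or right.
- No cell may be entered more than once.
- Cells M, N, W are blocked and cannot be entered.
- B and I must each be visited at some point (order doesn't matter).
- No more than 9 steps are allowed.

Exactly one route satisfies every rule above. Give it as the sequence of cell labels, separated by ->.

Any route must reach B and I and still end at V within 9 moves, so the order of the required stops is forced.
Route from U: up 2 to J, left 1 to I, up 1 to B, right 2 to D, down 3 to V — 9 moves in all.
Check: all required cells visited; 9 ≤ 9 moves.

U -> O -> J -> I -> B -> C -> D -> K -> P -> V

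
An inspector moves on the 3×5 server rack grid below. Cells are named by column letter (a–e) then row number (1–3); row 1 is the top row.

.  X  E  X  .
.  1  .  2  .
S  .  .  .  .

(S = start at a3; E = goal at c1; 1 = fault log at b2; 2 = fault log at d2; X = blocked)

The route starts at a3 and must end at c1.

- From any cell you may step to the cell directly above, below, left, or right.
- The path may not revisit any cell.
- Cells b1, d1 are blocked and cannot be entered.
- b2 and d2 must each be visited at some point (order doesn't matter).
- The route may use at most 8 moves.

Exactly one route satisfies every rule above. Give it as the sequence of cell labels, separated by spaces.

a3 a2 b2 b3 c3 d3 d2 c2 c1

Any route must reach b2 and d2 and still end at c1 within 8 moves, so the order of the required stops is forced.
Route from a3: up to a2, right to b2, down to b3, 2× right (reaching d3), up to d2, left to c2, up to c1 — 8 moves in all.
Check: all required cells visited; 8 ≤ 8 moves.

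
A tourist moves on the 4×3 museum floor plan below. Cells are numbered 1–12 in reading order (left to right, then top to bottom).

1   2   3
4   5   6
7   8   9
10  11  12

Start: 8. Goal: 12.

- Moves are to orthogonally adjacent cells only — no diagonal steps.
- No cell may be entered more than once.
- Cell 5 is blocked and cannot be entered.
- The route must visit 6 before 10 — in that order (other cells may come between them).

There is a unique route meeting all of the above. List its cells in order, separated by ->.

8 -> 9 -> 6 -> 3 -> 2 -> 1 -> 4 -> 7 -> 10 -> 11 -> 12

The waypoints must appear in the order 6, 10, with no cell reused.
Route from 8: right 1 to 9, up 2 to 3, left 2 to 1, down 3 to 10, right 2 to 12 — 10 moves in all.
Check: order respected (6 at step 2, 10 at step 8).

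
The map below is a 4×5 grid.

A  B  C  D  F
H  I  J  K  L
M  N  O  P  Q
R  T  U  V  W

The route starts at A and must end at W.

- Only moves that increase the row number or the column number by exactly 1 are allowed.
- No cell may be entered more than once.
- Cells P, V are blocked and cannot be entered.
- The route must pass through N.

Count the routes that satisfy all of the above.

0

A right/down-only route from A to W makes exactly 3 down-moves and 4 right-moves in some order.
With no other constraints that would be C(7,3) = 35 routes.
Split at N and multiply the segment counts (each segment already excludes blocked cells): A→N: 3; N→W: 0; product = 0.
No route satisfies every constraint, so the count is 0.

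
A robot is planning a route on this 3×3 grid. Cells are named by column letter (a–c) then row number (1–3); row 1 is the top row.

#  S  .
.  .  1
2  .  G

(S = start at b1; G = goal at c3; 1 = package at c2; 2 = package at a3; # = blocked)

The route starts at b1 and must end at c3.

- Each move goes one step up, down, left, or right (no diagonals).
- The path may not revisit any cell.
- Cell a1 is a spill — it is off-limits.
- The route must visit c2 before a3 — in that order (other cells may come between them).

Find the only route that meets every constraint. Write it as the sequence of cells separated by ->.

The waypoints must appear in the order c2, a3, with no cell reused.
Route from b1: right to c1, down to c2, 2× left (reaching a2), down to a3, 2× right (reaching c3) — 7 moves in all.
Check: order respected (1 at step 2, 2 at step 5).

b1 -> c1 -> c2 -> b2 -> a2 -> a3 -> b3 -> c3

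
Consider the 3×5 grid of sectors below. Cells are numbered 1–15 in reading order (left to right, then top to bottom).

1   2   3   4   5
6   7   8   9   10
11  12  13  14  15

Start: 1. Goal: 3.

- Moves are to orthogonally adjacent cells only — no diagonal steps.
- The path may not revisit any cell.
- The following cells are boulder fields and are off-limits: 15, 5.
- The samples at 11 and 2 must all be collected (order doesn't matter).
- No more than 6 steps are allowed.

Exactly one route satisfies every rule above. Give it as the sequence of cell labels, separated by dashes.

1 - 6 - 11 - 12 - 7 - 2 - 3

Any route must reach 11 and 2 and still end at 3 within 6 moves, so the order of the required stops is forced.
Route from 1: 2× down (reaching 11), right to 12, 2× up (reaching 2), right to 3 — 6 moves in all.
Check: all required cells visited; 6 ≤ 6 moves.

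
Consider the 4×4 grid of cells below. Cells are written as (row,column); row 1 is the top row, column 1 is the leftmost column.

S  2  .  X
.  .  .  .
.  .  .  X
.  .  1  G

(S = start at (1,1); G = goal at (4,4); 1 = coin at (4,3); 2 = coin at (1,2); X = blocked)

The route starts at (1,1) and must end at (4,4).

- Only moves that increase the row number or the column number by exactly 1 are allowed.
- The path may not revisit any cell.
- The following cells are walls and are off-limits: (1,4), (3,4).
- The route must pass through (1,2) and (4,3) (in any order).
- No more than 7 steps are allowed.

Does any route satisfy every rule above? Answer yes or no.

One route that works: (1,1) → (1,2) → (2,2) → (3,2) → (4,2) → (4,3) → (4,4).

yes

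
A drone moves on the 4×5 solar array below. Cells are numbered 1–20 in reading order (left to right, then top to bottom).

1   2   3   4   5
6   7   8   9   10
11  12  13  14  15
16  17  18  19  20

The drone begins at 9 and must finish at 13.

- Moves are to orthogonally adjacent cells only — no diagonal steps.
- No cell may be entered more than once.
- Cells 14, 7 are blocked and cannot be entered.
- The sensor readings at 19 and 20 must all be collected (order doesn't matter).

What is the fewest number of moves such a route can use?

6

Any route passes through 19 and 20 in some order between 9 and 13. Summing Manhattan distances along each leg and taking the cheapest ordering (9 → 19 → 20 → 13) gives a lower bound of 2 + 1 + 3 = 6 moves.
A route of 6 moves achieves this: 9 → 10 → 15 → 20 → 19 → 18 → 13.
Since 6 matches the lower bound, it is optimal.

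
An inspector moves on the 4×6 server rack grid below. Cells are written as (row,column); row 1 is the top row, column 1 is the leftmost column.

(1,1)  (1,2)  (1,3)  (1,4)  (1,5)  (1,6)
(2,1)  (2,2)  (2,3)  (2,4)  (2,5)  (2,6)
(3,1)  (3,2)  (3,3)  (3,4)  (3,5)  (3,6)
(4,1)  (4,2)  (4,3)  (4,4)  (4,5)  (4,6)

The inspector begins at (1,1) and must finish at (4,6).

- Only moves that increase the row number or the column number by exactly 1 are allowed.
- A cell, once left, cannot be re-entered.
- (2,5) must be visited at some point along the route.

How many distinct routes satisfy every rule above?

A right/down-only route from (1,1) to (4,6) makes exactly 3 down-moves and 5 right-moves in some order.
With no other constraints that would be C(8,3) = 56 routes.
Split at (2,5) and multiply the segment counts: (1,1)→(2,5): 5; (2,5)→(4,6): 3; product = 15.
That gives 15 routes.

15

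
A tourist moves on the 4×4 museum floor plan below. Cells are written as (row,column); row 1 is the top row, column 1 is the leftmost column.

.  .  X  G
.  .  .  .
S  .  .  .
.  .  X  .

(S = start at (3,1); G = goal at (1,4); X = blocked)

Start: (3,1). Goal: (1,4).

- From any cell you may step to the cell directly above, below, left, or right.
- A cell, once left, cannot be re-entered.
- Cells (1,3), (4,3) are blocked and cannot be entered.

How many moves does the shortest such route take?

5

The Manhattan distance from (3,1) to (1,4) is |3−1| + |1−4| = 5, so at least 5 moves are needed.
A route of 5 moves achieves this: (3,1) → (2,1) → (2,2) → (2,3) → (2,4) → (1,4).
Since 5 matches the lower bound, it is optimal.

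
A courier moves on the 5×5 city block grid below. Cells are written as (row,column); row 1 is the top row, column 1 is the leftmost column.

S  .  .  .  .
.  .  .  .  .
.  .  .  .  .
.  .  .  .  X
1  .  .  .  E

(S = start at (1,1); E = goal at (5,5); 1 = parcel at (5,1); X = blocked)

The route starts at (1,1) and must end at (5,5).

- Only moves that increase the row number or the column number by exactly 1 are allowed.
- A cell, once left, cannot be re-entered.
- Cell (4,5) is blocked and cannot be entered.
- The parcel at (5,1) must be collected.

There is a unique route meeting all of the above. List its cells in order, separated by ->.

(1,1) -> (2,1) -> (3,1) -> (4,1) -> (5,1) -> (5,2) -> (5,3) -> (5,4) -> (5,5)

Moves only go right or down, so the column and row indices never decrease.
Route from (1,1): down 4 to (5,1), right 4 to (5,5) — 8 moves in all.
Check: all required cells visited.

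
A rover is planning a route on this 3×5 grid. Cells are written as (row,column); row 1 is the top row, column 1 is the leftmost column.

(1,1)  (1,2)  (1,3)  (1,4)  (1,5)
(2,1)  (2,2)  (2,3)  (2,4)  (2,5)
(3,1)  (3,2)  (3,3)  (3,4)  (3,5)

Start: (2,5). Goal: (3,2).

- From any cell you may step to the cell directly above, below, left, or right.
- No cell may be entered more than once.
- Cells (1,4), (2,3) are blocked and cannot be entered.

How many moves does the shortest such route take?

4

The Manhattan distance from (2,5) to (3,2) is |2−3| + |5−2| = 4, so at least 4 moves are needed.
A route of 4 moves achieves this: (2,5) → (3,5) → (3,4) → (3,3) → (3,2).
Since 4 matches the lower bound, it is optimal.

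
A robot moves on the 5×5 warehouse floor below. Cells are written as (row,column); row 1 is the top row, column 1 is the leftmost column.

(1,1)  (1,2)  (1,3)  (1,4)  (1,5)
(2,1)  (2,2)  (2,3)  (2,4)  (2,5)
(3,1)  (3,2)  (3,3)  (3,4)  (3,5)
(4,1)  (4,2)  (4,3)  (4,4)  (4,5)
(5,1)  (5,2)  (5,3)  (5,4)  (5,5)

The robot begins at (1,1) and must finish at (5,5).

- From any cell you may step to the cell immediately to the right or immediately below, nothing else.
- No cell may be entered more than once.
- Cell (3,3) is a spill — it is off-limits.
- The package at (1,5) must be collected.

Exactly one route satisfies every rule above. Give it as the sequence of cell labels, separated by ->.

Moves only go right or down, so the column and row indices never decrease.
Route from (1,1): right 4 to (1,5), down 4 to (5,5) — 8 moves in all.
Check: all required cells visited.

(1,1) -> (1,2) -> (1,3) -> (1,4) -> (1,5) -> (2,5) -> (3,5) -> (4,5) -> (5,5)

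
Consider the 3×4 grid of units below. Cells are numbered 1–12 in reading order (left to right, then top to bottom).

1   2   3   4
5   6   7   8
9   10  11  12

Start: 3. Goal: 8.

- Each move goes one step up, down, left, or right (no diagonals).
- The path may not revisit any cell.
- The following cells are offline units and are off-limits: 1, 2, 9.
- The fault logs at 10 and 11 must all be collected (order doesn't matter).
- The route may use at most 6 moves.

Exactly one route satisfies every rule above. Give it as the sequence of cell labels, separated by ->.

The budget equals the shortest possible length, so every move has to be on a shortest route through the required cells.
Route from 3: down 1 to 7, left 1 to 6, down 1 to 10, right 2 to 12, up 1 to 8 — 6 moves in all.
Check: all required cells visited; 6 ≤ 6 moves.

3 -> 7 -> 6 -> 10 -> 11 -> 12 -> 8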